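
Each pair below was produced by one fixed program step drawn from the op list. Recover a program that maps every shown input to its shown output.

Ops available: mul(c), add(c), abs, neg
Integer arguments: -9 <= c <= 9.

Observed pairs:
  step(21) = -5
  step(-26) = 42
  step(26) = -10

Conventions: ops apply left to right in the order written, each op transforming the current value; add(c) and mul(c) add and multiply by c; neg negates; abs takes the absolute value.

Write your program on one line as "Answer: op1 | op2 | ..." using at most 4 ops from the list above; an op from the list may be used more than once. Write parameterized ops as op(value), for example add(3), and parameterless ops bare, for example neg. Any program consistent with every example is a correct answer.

add(-8) | neg | add(8)

Check, running the answer program on each example:
  21 -> 13 -> -13 -> -5
  -26 -> -34 -> 34 -> 42
  26 -> 18 -> -18 -> -10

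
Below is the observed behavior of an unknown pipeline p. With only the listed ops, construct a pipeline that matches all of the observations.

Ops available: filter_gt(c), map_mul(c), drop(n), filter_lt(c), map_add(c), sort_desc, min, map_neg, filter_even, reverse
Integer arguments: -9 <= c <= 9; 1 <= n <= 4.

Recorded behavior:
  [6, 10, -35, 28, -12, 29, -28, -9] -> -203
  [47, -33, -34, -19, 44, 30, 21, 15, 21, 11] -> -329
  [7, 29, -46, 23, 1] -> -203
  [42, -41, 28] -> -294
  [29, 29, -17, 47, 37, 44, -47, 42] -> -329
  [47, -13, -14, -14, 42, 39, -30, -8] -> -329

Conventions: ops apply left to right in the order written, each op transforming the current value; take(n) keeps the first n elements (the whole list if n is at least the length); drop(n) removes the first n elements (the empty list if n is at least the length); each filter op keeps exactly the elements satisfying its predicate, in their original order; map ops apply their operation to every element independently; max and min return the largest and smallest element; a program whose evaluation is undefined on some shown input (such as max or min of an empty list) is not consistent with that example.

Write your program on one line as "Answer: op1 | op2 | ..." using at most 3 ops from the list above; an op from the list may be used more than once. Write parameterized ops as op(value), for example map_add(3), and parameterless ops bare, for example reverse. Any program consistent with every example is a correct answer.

map_mul(7) | map_neg | min

Check, running the answer program on each example:
  [6, 10, -35, 28, -12, 29, -28, -9] -> [42, 70, -245, 196, -84, 203, -196, -63] -> [-42, -70, 245, -196, 84, -203, 196, 63] -> -203
  [47, -33, -34, -19, 44, 30, 21, 15, 21, 11] -> [329, -231, -238, -133, 308, 210, 147, 105, 147, 77] -> [-329, 231, 238, 133, -308, -210, -147, -105, -147, -77] -> -329
  [7, 29, -46, 23, 1] -> [49, 203, -322, 161, 7] -> [-49, -203, 322, -161, -7] -> -203
  [42, -41, 28] -> [294, -287, 196] -> [-294, 287, -196] -> -294
  [29, 29, -17, 47, 37, 44, -47, 42] -> [203, 203, -119, 329, 259, 308, -329, 294] -> [-203, -203, 119, -329, -259, -308, 329, -294] -> -329
  [47, -13, -14, -14, 42, 39, -30, -8] -> [329, -91, -98, -98, 294, 273, -210, -56] -> [-329, 91, 98, 98, -294, -273, 210, 56] -> -329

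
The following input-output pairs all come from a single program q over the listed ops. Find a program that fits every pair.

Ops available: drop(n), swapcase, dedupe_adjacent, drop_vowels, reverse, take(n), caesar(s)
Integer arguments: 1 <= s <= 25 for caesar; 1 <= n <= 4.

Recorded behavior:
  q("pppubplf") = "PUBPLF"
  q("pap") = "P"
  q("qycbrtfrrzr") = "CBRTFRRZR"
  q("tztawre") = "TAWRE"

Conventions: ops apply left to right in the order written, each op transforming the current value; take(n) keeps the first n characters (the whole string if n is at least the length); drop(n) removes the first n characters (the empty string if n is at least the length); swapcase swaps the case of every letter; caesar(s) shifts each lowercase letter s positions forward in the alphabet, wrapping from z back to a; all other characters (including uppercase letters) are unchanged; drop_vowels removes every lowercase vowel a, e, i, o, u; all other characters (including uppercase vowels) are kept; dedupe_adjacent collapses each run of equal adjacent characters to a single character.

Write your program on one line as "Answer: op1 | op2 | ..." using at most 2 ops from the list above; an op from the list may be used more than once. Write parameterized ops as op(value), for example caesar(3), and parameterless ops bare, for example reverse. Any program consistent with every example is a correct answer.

swapcase | drop(2)

Check, running the answer program on each example:
  "pppubplf" -> "PPPUBPLF" -> "PUBPLF"
  "pap" -> "PAP" -> "P"
  "qycbrtfrrzr" -> "QYCBRTFRRZR" -> "CBRTFRRZR"
  "tztawre" -> "TZTAWRE" -> "TAWRE"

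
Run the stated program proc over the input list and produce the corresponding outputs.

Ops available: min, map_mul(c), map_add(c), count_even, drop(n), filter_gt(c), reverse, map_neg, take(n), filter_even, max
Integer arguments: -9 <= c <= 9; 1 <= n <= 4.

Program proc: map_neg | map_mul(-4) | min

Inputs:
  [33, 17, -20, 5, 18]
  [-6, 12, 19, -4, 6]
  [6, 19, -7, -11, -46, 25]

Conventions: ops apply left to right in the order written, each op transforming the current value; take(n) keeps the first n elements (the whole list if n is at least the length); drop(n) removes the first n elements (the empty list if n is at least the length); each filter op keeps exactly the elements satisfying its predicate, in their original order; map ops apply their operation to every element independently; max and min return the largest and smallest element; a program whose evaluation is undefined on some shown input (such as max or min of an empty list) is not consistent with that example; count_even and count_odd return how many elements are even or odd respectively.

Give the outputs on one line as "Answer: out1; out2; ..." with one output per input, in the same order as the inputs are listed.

Execution, op by op:
  [33, 17, -20, 5, 18] -> [-33, -17, 20, -5, -18] -> [132, 68, -80, 20, 72] -> -80
  [-6, 12, 19, -4, 6] -> [6, -12, -19, 4, -6] -> [-24, 48, 76, -16, 24] -> -24
  [6, 19, -7, -11, -46, 25] -> [-6, -19, 7, 11, 46, -25] -> [24, 76, -28, -44, -184, 100] -> -184

-80; -24; -184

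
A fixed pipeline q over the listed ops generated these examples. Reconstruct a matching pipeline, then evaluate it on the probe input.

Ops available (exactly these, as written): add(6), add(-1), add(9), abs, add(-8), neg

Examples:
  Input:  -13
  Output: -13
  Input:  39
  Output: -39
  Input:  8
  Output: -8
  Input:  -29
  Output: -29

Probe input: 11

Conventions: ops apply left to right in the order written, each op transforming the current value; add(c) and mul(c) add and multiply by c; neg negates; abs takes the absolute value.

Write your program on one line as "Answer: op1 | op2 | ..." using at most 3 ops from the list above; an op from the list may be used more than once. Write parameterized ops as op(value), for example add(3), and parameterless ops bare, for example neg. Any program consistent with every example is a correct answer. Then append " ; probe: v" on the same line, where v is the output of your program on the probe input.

abs | neg ; probe: -11

Check, running the answer program on each example:
  -13 -> 13 -> -13
  39 -> 39 -> -39
  8 -> 8 -> -8
  -29 -> 29 -> -29
  probe: 11 -> 11 -> -11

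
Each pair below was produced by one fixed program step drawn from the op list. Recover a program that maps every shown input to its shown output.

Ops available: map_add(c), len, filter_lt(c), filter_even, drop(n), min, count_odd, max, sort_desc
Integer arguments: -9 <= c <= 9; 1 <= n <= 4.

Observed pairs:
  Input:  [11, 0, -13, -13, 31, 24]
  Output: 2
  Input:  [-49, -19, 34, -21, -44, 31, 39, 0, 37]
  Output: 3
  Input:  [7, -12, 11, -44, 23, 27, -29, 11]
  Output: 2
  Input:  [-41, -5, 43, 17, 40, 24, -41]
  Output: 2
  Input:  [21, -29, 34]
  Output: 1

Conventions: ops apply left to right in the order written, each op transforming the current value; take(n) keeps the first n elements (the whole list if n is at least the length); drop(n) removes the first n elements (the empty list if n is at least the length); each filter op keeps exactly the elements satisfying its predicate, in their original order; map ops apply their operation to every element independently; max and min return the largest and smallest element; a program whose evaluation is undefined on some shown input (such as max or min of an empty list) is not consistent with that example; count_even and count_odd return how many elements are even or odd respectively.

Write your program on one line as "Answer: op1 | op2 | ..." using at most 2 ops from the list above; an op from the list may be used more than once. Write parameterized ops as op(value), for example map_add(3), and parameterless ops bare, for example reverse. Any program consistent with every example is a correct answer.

map_add(3) | count_odd

Check, running the answer program on each example:
  [11, 0, -13, -13, 31, 24] -> [14, 3, -10, -10, 34, 27] -> 2
  [-49, -19, 34, -21, -44, 31, 39, 0, 37] -> [-46, -16, 37, -18, -41, 34, 42, 3, 40] -> 3
  [7, -12, 11, -44, 23, 27, -29, 11] -> [10, -9, 14, -41, 26, 30, -26, 14] -> 2
  [-41, -5, 43, 17, 40, 24, -41] -> [-38, -2, 46, 20, 43, 27, -38] -> 2
  [21, -29, 34] -> [24, -26, 37] -> 1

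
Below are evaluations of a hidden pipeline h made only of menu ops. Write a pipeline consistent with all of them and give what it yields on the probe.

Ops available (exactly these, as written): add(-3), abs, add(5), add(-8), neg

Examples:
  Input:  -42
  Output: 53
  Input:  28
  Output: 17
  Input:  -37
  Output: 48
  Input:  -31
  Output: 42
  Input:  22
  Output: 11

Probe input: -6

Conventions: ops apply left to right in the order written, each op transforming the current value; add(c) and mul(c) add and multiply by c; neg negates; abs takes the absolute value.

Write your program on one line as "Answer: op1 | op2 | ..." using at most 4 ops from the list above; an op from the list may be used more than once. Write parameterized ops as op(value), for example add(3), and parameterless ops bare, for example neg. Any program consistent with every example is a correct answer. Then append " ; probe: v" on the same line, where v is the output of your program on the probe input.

add(-3) | add(-8) | abs ; probe: 17

Check, running the answer program on each example:
  -42 -> -45 -> -53 -> 53
  28 -> 25 -> 17 -> 17
  -37 -> -40 -> -48 -> 48
  -31 -> -34 -> -42 -> 42
  22 -> 19 -> 11 -> 11
  probe: -6 -> -9 -> -17 -> 17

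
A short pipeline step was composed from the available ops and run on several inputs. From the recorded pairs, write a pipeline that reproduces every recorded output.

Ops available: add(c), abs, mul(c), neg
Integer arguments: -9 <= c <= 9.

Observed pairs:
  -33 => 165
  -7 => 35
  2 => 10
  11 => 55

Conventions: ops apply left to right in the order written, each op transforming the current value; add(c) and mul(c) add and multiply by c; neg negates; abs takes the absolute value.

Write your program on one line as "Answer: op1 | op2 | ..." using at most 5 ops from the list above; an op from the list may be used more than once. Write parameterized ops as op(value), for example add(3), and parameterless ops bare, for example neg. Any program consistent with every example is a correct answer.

neg | abs | neg | mul(-5)

Check, running the answer program on each example:
  -33 -> 33 -> 33 -> -33 -> 165
  -7 -> 7 -> 7 -> -7 -> 35
  2 -> -2 -> 2 -> -2 -> 10
  11 -> -11 -> 11 -> -11 -> 55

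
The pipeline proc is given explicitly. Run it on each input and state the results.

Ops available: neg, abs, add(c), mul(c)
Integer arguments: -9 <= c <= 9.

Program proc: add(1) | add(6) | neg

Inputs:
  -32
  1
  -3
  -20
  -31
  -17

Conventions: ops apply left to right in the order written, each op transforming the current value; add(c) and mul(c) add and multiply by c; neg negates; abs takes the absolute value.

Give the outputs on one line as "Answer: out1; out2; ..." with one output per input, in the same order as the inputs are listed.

25; -8; -4; 13; 24; 10

Execution, op by op:
  -32 -> -31 -> -25 -> 25
  1 -> 2 -> 8 -> -8
  -3 -> -2 -> 4 -> -4
  -20 -> -19 -> -13 -> 13
  -31 -> -30 -> -24 -> 24
  -17 -> -16 -> -10 -> 10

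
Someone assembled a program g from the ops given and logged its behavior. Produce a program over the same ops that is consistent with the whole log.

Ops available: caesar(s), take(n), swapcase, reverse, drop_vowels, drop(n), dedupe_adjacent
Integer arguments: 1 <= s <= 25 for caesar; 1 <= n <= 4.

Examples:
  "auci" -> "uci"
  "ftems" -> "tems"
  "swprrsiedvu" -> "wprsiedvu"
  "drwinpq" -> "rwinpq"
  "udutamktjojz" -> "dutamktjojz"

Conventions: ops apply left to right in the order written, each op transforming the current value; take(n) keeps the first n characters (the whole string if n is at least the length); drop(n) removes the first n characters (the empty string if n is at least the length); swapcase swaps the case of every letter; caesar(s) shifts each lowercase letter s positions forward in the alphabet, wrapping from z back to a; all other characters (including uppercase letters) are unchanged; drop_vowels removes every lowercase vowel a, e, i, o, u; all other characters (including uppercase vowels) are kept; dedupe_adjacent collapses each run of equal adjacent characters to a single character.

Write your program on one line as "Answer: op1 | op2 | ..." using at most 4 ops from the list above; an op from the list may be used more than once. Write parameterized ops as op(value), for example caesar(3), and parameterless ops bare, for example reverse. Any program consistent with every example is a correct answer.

caesar(22) | drop(1) | dedupe_adjacent | caesar(4)

Check, running the answer program on each example:
  "auci" -> "wqye" -> "qye" -> "qye" -> "uci"
  "ftems" -> "bpaio" -> "paio" -> "paio" -> "tems"
  "swprrsiedvu" -> "oslnnoeazrq" -> "slnnoeazrq" -> "slnoeazrq" -> "wprsiedvu"
  "drwinpq" -> "znsejlm" -> "nsejlm" -> "nsejlm" -> "rwinpq"
  "udutamktjojz" -> "qzqpwigpfkfv" -> "zqpwigpfkfv" -> "zqpwigpfkfv" -> "dutamktjojz"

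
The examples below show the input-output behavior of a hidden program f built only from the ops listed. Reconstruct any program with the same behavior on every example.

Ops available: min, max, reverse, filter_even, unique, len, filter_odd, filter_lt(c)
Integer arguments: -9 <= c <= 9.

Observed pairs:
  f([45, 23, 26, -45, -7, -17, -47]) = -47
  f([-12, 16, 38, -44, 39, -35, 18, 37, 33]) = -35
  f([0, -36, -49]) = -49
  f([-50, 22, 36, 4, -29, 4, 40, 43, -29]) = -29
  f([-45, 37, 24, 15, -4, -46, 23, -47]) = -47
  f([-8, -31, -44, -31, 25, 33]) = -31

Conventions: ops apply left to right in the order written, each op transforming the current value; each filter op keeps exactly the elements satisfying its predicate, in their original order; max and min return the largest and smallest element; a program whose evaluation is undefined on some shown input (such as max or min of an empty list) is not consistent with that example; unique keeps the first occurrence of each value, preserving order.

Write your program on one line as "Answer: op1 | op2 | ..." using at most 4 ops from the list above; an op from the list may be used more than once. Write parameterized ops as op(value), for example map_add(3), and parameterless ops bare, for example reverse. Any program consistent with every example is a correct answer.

filter_lt(4) | filter_odd | unique | min

Check, running the answer program on each example:
  [45, 23, 26, -45, -7, -17, -47] -> [-45, -7, -17, -47] -> [-45, -7, -17, -47] -> [-45, -7, -17, -47] -> -47
  [-12, 16, 38, -44, 39, -35, 18, 37, 33] -> [-12, -44, -35] -> [-35] -> [-35] -> -35
  [0, -36, -49] -> [0, -36, -49] -> [-49] -> [-49] -> -49
  [-50, 22, 36, 4, -29, 4, 40, 43, -29] -> [-50, -29, -29] -> [-29, -29] -> [-29] -> -29
  [-45, 37, 24, 15, -4, -46, 23, -47] -> [-45, -4, -46, -47] -> [-45, -47] -> [-45, -47] -> -47
  [-8, -31, -44, -31, 25, 33] -> [-8, -31, -44, -31] -> [-31, -31] -> [-31] -> -31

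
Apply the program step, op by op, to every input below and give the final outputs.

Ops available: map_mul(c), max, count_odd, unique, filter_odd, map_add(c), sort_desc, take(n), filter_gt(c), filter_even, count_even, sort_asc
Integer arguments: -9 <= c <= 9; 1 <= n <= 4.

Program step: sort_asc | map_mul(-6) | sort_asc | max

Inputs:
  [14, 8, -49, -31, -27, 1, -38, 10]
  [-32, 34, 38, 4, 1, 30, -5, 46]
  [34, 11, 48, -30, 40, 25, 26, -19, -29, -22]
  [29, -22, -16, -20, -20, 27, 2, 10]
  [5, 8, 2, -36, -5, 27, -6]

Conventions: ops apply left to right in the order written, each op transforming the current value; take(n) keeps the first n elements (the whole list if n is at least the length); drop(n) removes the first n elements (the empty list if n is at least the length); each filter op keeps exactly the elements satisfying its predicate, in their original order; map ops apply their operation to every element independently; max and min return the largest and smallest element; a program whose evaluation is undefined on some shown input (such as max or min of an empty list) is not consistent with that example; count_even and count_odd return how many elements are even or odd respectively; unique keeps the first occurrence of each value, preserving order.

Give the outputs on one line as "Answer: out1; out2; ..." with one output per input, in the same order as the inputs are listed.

294; 192; 180; 132; 216

Execution, op by op:
  [14, 8, -49, -31, -27, 1, -38, 10] -> [-49, -38, -31, -27, 1, 8, 10, 14] -> [294, 228, 186, 162, -6, -48, -60, -84] -> [-84, -60, -48, -6, 162, 186, 228, 294] -> 294
  [-32, 34, 38, 4, 1, 30, -5, 46] -> [-32, -5, 1, 4, 30, 34, 38, 46] -> [192, 30, -6, -24, -180, -204, -228, -276] -> [-276, -228, -204, -180, -24, -6, 30, 192] -> 192
  [34, 11, 48, -30, 40, 25, 26, -19, -29, -22] -> [-30, -29, -22, -19, 11, 25, 26, 34, 40, 48] -> [180, 174, 132, 114, -66, -150, -156, -204, -240, -288] -> [-288, -240, -204, -156, -150, -66, 114, 132, 174, 180] -> 180
  [29, -22, -16, -20, -20, 27, 2, 10] -> [-22, -20, -20, -16, 2, 10, 27, 29] -> [132, 120, 120, 96, -12, -60, -162, -174] -> [-174, -162, -60, -12, 96, 120, 120, 132] -> 132
  [5, 8, 2, -36, -5, 27, -6] -> [-36, -6, -5, 2, 5, 8, 27] -> [216, 36, 30, -12, -30, -48, -162] -> [-162, -48, -30, -12, 30, 36, 216] -> 216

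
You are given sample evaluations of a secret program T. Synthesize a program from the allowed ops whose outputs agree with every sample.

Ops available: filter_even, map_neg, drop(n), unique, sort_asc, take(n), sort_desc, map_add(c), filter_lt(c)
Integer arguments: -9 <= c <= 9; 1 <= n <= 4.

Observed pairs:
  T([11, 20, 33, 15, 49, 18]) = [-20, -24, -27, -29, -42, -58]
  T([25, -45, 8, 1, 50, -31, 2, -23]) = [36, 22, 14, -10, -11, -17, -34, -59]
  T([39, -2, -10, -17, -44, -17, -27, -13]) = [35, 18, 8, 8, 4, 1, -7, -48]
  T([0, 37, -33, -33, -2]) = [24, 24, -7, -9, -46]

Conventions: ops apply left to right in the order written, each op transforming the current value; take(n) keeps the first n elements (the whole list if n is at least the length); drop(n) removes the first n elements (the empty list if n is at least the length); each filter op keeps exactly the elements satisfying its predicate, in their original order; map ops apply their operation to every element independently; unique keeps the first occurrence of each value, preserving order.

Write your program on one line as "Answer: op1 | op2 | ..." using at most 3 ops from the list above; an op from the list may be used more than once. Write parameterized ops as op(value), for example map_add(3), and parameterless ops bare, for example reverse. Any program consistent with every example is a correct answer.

map_neg | sort_desc | map_add(-9)

Check, running the answer program on each example:
  [11, 20, 33, 15, 49, 18] -> [-11, -20, -33, -15, -49, -18] -> [-11, -15, -18, -20, -33, -49] -> [-20, -24, -27, -29, -42, -58]
  [25, -45, 8, 1, 50, -31, 2, -23] -> [-25, 45, -8, -1, -50, 31, -2, 23] -> [45, 31, 23, -1, -2, -8, -25, -50] -> [36, 22, 14, -10, -11, -17, -34, -59]
  [39, -2, -10, -17, -44, -17, -27, -13] -> [-39, 2, 10, 17, 44, 17, 27, 13] -> [44, 27, 17, 17, 13, 10, 2, -39] -> [35, 18, 8, 8, 4, 1, -7, -48]
  [0, 37, -33, -33, -2] -> [0, -37, 33, 33, 2] -> [33, 33, 2, 0, -37] -> [24, 24, -7, -9, -46]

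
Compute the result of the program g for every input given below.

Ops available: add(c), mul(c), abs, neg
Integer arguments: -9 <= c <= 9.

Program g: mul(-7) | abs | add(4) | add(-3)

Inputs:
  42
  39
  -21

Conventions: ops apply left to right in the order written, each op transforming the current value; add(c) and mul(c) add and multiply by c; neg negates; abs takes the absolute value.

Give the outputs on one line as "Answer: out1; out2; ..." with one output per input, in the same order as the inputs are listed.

295; 274; 148

Execution, op by op:
  42 -> -294 -> 294 -> 298 -> 295
  39 -> -273 -> 273 -> 277 -> 274
  -21 -> 147 -> 147 -> 151 -> 148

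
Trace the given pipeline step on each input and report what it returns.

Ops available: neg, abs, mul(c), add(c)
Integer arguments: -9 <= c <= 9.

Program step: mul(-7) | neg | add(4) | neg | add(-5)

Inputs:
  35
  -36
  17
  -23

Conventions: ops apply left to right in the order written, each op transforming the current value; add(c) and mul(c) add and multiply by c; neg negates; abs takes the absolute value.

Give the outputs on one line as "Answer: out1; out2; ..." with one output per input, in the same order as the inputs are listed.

-254; 243; -128; 152

Execution, op by op:
  35 -> -245 -> 245 -> 249 -> -249 -> -254
  -36 -> 252 -> -252 -> -248 -> 248 -> 243
  17 -> -119 -> 119 -> 123 -> -123 -> -128
  -23 -> 161 -> -161 -> -157 -> 157 -> 152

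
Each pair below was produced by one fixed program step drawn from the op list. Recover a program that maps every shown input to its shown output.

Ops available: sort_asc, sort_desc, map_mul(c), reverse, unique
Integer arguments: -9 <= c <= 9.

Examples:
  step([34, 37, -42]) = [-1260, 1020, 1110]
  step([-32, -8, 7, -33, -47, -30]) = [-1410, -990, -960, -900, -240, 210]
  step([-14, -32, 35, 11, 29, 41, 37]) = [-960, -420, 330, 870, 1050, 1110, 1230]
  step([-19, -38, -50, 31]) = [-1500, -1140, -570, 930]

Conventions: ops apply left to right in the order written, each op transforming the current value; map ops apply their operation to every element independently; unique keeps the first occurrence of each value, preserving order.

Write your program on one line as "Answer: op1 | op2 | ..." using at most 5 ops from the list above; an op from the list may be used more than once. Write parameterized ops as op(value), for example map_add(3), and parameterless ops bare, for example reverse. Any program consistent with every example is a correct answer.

map_mul(-1) | map_mul(6) | reverse | sort_desc | map_mul(-5)

Check, running the answer program on each example:
  [34, 37, -42] -> [-34, -37, 42] -> [-204, -222, 252] -> [252, -222, -204] -> [252, -204, -222] -> [-1260, 1020, 1110]
  [-32, -8, 7, -33, -47, -30] -> [32, 8, -7, 33, 47, 30] -> [192, 48, -42, 198, 282, 180] -> [180, 282, 198, -42, 48, 192] -> [282, 198, 192, 180, 48, -42] -> [-1410, -990, -960, -900, -240, 210]
  [-14, -32, 35, 11, 29, 41, 37] -> [14, 32, -35, -11, -29, -41, -37] -> [84, 192, -210, -66, -174, -246, -222] -> [-222, -246, -174, -66, -210, 192, 84] -> [192, 84, -66, -174, -210, -222, -246] -> [-960, -420, 330, 870, 1050, 1110, 1230]
  [-19, -38, -50, 31] -> [19, 38, 50, -31] -> [114, 228, 300, -186] -> [-186, 300, 228, 114] -> [300, 228, 114, -186] -> [-1500, -1140, -570, 930]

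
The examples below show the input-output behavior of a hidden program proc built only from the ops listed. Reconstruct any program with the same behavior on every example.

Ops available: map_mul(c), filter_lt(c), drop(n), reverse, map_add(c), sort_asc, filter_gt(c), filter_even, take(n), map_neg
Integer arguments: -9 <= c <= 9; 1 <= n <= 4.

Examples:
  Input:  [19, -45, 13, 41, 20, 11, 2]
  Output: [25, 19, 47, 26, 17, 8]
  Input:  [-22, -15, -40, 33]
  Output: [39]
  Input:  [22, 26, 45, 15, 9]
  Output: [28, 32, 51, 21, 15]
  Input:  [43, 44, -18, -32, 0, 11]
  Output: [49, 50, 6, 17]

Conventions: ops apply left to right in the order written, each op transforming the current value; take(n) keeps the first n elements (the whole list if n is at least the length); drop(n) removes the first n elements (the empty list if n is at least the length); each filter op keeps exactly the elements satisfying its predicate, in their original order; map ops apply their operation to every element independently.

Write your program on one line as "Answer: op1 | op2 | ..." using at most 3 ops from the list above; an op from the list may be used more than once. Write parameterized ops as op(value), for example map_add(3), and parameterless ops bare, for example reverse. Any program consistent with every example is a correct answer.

map_add(6) | filter_gt(1)

Check, running the answer program on each example:
  [19, -45, 13, 41, 20, 11, 2] -> [25, -39, 19, 47, 26, 17, 8] -> [25, 19, 47, 26, 17, 8]
  [-22, -15, -40, 33] -> [-16, -9, -34, 39] -> [39]
  [22, 26, 45, 15, 9] -> [28, 32, 51, 21, 15] -> [28, 32, 51, 21, 15]
  [43, 44, -18, -32, 0, 11] -> [49, 50, -12, -26, 6, 17] -> [49, 50, 6, 17]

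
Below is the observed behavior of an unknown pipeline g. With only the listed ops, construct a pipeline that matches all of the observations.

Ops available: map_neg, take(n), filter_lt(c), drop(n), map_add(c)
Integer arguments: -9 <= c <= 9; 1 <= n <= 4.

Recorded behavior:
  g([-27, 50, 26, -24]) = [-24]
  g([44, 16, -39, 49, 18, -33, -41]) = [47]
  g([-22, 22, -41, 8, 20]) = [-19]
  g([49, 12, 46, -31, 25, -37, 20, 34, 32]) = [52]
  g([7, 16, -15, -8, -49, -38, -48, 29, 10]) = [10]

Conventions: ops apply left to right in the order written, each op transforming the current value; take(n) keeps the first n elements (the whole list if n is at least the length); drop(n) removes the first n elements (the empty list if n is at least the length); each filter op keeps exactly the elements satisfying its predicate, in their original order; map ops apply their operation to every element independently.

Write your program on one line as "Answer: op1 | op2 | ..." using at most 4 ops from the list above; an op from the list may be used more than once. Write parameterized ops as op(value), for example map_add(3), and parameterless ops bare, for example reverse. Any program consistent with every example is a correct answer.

map_neg | map_add(-3) | take(1) | map_neg

Check, running the answer program on each example:
  [-27, 50, 26, -24] -> [27, -50, -26, 24] -> [24, -53, -29, 21] -> [24] -> [-24]
  [44, 16, -39, 49, 18, -33, -41] -> [-44, -16, 39, -49, -18, 33, 41] -> [-47, -19, 36, -52, -21, 30, 38] -> [-47] -> [47]
  [-22, 22, -41, 8, 20] -> [22, -22, 41, -8, -20] -> [19, -25, 38, -11, -23] -> [19] -> [-19]
  [49, 12, 46, -31, 25, -37, 20, 34, 32] -> [-49, -12, -46, 31, -25, 37, -20, -34, -32] -> [-52, -15, -49, 28, -28, 34, -23, -37, -35] -> [-52] -> [52]
  [7, 16, -15, -8, -49, -38, -48, 29, 10] -> [-7, -16, 15, 8, 49, 38, 48, -29, -10] -> [-10, -19, 12, 5, 46, 35, 45, -32, -13] -> [-10] -> [10]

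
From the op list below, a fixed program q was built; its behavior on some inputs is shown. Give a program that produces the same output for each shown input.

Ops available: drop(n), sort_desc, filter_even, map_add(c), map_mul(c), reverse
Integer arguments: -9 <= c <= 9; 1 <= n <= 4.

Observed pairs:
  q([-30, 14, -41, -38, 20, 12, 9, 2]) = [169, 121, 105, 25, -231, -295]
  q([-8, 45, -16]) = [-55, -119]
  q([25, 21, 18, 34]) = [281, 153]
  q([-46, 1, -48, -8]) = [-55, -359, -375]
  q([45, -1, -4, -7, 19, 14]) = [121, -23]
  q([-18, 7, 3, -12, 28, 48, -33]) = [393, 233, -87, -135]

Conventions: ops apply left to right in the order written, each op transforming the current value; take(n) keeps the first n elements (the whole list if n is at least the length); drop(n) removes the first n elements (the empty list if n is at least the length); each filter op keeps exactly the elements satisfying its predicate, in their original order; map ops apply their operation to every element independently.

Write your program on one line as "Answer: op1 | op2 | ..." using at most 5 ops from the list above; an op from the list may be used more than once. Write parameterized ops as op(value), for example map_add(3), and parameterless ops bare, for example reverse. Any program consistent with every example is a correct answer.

filter_even | map_mul(8) | map_add(9) | sort_desc

Check, running the answer program on each example:
  [-30, 14, -41, -38, 20, 12, 9, 2] -> [-30, 14, -38, 20, 12, 2] -> [-240, 112, -304, 160, 96, 16] -> [-231, 121, -295, 169, 105, 25] -> [169, 121, 105, 25, -231, -295]
  [-8, 45, -16] -> [-8, -16] -> [-64, -128] -> [-55, -119] -> [-55, -119]
  [25, 21, 18, 34] -> [18, 34] -> [144, 272] -> [153, 281] -> [281, 153]
  [-46, 1, -48, -8] -> [-46, -48, -8] -> [-368, -384, -64] -> [-359, -375, -55] -> [-55, -359, -375]
  [45, -1, -4, -7, 19, 14] -> [-4, 14] -> [-32, 112] -> [-23, 121] -> [121, -23]
  [-18, 7, 3, -12, 28, 48, -33] -> [-18, -12, 28, 48] -> [-144, -96, 224, 384] -> [-135, -87, 233, 393] -> [393, 233, -87, -135]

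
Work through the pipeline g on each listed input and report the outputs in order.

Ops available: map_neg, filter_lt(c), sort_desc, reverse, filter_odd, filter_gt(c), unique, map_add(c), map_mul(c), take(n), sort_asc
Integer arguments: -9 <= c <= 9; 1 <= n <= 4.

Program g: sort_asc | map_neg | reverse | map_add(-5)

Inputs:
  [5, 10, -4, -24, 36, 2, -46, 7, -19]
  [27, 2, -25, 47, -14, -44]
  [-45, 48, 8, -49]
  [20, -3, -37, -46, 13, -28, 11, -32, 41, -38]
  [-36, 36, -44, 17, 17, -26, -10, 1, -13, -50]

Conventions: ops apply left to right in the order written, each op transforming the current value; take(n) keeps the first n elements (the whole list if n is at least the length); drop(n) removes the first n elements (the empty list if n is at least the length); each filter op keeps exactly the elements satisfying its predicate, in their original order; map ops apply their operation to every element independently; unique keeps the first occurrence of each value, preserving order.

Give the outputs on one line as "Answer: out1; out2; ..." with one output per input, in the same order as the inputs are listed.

Execution, op by op:
  [5, 10, -4, -24, 36, 2, -46, 7, -19] -> [-46, -24, -19, -4, 2, 5, 7, 10, 36] -> [46, 24, 19, 4, -2, -5, -7, -10, -36] -> [-36, -10, -7, -5, -2, 4, 19, 24, 46] -> [-41, -15, -12, -10, -7, -1, 14, 19, 41]
  [27, 2, -25, 47, -14, -44] -> [-44, -25, -14, 2, 27, 47] -> [44, 25, 14, -2, -27, -47] -> [-47, -27, -2, 14, 25, 44] -> [-52, -32, -7, 9, 20, 39]
  [-45, 48, 8, -49] -> [-49, -45, 8, 48] -> [49, 45, -8, -48] -> [-48, -8, 45, 49] -> [-53, -13, 40, 44]
  [20, -3, -37, -46, 13, -28, 11, -32, 41, -38] -> [-46, -38, -37, -32, -28, -3, 11, 13, 20, 41] -> [46, 38, 37, 32, 28, 3, -11, -13, -20, -41] -> [-41, -20, -13, -11, 3, 28, 32, 37, 38, 46] -> [-46, -25, -18, -16, -2, 23, 27, 32, 33, 41]
  [-36, 36, -44, 17, 17, -26, -10, 1, -13, -50] -> [-50, -44, -36, -26, -13, -10, 1, 17, 17, 36] -> [50, 44, 36, 26, 13, 10, -1, -17, -17, -36] -> [-36, -17, -17, -1, 10, 13, 26, 36, 44, 50] -> [-41, -22, -22, -6, 5, 8, 21, 31, 39, 45]

[-41, -15, -12, -10, -7, -1, 14, 19, 41]; [-52, -32, -7, 9, 20, 39]; [-53, -13, 40, 44]; [-46, -25, -18, -16, -2, 23, 27, 32, 33, 41]; [-41, -22, -22, -6, 5, 8, 21, 31, 39, 45]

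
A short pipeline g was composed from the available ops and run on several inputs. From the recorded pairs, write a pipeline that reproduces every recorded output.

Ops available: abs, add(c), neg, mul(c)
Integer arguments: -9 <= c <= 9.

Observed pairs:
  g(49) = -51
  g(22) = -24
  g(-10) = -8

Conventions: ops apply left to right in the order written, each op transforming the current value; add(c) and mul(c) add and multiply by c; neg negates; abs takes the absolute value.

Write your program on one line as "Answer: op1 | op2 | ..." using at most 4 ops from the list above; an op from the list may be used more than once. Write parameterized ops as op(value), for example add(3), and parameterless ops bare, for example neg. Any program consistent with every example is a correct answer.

neg | add(-2) | abs | neg

Check, running the answer program on each example:
  49 -> -49 -> -51 -> 51 -> -51
  22 -> -22 -> -24 -> 24 -> -24
  -10 -> 10 -> 8 -> 8 -> -8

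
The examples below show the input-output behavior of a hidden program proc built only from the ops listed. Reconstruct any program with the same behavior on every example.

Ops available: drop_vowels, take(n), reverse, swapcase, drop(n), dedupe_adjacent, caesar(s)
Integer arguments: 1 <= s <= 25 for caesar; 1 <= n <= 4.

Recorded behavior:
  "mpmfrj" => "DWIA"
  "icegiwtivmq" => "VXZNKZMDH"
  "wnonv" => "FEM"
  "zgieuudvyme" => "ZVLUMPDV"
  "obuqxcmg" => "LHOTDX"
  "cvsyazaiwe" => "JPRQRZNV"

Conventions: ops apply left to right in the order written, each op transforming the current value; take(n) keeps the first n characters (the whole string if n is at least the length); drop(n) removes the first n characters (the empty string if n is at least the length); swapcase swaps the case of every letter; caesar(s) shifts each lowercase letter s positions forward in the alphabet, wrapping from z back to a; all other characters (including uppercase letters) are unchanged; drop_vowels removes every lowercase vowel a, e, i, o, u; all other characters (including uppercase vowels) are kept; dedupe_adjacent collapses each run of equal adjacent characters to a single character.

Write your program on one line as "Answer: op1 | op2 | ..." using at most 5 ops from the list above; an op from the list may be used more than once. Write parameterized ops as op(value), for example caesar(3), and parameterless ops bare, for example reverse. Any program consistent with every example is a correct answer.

drop(2) | dedupe_adjacent | caesar(17) | swapcase

Check, running the answer program on each example:
  "mpmfrj" -> "mfrj" -> "mfrj" -> "dwia" -> "DWIA"
  "icegiwtivmq" -> "egiwtivmq" -> "egiwtivmq" -> "vxznkzmdh" -> "VXZNKZMDH"
  "wnonv" -> "onv" -> "onv" -> "fem" -> "FEM"
  "zgieuudvyme" -> "ieuudvyme" -> "ieudvyme" -> "zvlumpdv" -> "ZVLUMPDV"
  "obuqxcmg" -> "uqxcmg" -> "uqxcmg" -> "lhotdx" -> "LHOTDX"
  "cvsyazaiwe" -> "syazaiwe" -> "syazaiwe" -> "jprqrznv" -> "JPRQRZNV"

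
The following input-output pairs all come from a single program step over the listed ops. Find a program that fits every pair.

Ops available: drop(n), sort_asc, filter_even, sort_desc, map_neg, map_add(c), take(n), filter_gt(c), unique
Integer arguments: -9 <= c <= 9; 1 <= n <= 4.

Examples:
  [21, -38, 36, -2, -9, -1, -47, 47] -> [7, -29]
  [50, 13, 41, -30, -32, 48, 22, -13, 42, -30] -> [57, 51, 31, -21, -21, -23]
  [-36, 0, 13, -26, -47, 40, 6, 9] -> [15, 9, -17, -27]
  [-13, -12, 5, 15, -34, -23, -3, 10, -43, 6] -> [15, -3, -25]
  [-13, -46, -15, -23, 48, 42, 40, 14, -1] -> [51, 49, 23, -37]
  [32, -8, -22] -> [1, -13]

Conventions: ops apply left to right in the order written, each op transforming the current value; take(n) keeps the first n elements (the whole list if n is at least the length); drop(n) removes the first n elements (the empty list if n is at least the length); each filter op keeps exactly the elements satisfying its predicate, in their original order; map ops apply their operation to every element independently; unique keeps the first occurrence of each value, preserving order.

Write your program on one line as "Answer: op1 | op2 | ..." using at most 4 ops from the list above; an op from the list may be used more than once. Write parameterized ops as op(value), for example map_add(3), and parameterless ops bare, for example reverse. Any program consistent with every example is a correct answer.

sort_desc | filter_even | map_add(9) | drop(1)

Check, running the answer program on each example:
  [21, -38, 36, -2, -9, -1, -47, 47] -> [47, 36, 21, -1, -2, -9, -38, -47] -> [36, -2, -38] -> [45, 7, -29] -> [7, -29]
  [50, 13, 41, -30, -32, 48, 22, -13, 42, -30] -> [50, 48, 42, 41, 22, 13, -13, -30, -30, -32] -> [50, 48, 42, 22, -30, -30, -32] -> [59, 57, 51, 31, -21, -21, -23] -> [57, 51, 31, -21, -21, -23]
  [-36, 0, 13, -26, -47, 40, 6, 9] -> [40, 13, 9, 6, 0, -26, -36, -47] -> [40, 6, 0, -26, -36] -> [49, 15, 9, -17, -27] -> [15, 9, -17, -27]
  [-13, -12, 5, 15, -34, -23, -3, 10, -43, 6] -> [15, 10, 6, 5, -3, -12, -13, -23, -34, -43] -> [10, 6, -12, -34] -> [19, 15, -3, -25] -> [15, -3, -25]
  [-13, -46, -15, -23, 48, 42, 40, 14, -1] -> [48, 42, 40, 14, -1, -13, -15, -23, -46] -> [48, 42, 40, 14, -46] -> [57, 51, 49, 23, -37] -> [51, 49, 23, -37]
  [32, -8, -22] -> [32, -8, -22] -> [32, -8, -22] -> [41, 1, -13] -> [1, -13]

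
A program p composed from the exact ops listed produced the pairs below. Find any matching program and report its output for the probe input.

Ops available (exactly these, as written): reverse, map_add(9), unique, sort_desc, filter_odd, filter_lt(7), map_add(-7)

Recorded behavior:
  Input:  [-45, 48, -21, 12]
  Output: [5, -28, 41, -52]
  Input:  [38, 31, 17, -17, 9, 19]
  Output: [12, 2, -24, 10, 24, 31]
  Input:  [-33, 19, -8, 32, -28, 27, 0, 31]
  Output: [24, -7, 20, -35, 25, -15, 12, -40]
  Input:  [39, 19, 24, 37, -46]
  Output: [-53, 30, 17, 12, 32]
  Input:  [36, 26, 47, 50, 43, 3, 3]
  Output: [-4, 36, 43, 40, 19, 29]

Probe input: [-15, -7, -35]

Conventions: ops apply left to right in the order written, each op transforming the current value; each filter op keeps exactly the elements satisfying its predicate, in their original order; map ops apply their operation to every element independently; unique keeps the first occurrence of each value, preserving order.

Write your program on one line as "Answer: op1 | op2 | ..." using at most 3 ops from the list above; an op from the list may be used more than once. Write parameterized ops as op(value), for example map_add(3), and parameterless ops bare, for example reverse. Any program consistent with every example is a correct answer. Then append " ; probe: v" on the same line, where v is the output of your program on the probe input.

unique | map_add(-7) | reverse ; probe: [-42, -14, -22]

Check, running the answer program on each example:
  [-45, 48, -21, 12] -> [-45, 48, -21, 12] -> [-52, 41, -28, 5] -> [5, -28, 41, -52]
  [38, 31, 17, -17, 9, 19] -> [38, 31, 17, -17, 9, 19] -> [31, 24, 10, -24, 2, 12] -> [12, 2, -24, 10, 24, 31]
  [-33, 19, -8, 32, -28, 27, 0, 31] -> [-33, 19, -8, 32, -28, 27, 0, 31] -> [-40, 12, -15, 25, -35, 20, -7, 24] -> [24, -7, 20, -35, 25, -15, 12, -40]
  [39, 19, 24, 37, -46] -> [39, 19, 24, 37, -46] -> [32, 12, 17, 30, -53] -> [-53, 30, 17, 12, 32]
  [36, 26, 47, 50, 43, 3, 3] -> [36, 26, 47, 50, 43, 3] -> [29, 19, 40, 43, 36, -4] -> [-4, 36, 43, 40, 19, 29]
  probe: [-15, -7, -35] -> [-15, -7, -35] -> [-22, -14, -42] -> [-42, -14, -22]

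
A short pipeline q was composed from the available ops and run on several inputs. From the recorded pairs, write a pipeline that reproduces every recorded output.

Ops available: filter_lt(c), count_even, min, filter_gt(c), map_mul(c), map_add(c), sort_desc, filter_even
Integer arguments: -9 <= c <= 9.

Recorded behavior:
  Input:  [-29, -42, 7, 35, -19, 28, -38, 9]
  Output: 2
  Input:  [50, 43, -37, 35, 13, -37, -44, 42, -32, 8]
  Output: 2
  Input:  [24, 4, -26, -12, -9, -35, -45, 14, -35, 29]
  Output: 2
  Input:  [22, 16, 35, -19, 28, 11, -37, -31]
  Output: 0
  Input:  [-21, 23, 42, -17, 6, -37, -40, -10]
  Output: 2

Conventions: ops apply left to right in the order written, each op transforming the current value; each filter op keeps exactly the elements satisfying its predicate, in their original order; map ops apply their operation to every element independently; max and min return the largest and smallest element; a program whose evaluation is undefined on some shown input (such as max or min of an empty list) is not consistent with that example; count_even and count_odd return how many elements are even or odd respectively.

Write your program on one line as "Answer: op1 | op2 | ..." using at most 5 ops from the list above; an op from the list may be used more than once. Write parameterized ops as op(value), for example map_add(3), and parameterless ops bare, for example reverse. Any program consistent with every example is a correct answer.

filter_lt(-6) | filter_even | map_mul(7) | count_even

Check, running the answer program on each example:
  [-29, -42, 7, 35, -19, 28, -38, 9] -> [-29, -42, -19, -38] -> [-42, -38] -> [-294, -266] -> 2
  [50, 43, -37, 35, 13, -37, -44, 42, -32, 8] -> [-37, -37, -44, -32] -> [-44, -32] -> [-308, -224] -> 2
  [24, 4, -26, -12, -9, -35, -45, 14, -35, 29] -> [-26, -12, -9, -35, -45, -35] -> [-26, -12] -> [-182, -84] -> 2
  [22, 16, 35, -19, 28, 11, -37, -31] -> [-19, -37, -31] -> [] -> [] -> 0
  [-21, 23, 42, -17, 6, -37, -40, -10] -> [-21, -17, -37, -40, -10] -> [-40, -10] -> [-280, -70] -> 2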